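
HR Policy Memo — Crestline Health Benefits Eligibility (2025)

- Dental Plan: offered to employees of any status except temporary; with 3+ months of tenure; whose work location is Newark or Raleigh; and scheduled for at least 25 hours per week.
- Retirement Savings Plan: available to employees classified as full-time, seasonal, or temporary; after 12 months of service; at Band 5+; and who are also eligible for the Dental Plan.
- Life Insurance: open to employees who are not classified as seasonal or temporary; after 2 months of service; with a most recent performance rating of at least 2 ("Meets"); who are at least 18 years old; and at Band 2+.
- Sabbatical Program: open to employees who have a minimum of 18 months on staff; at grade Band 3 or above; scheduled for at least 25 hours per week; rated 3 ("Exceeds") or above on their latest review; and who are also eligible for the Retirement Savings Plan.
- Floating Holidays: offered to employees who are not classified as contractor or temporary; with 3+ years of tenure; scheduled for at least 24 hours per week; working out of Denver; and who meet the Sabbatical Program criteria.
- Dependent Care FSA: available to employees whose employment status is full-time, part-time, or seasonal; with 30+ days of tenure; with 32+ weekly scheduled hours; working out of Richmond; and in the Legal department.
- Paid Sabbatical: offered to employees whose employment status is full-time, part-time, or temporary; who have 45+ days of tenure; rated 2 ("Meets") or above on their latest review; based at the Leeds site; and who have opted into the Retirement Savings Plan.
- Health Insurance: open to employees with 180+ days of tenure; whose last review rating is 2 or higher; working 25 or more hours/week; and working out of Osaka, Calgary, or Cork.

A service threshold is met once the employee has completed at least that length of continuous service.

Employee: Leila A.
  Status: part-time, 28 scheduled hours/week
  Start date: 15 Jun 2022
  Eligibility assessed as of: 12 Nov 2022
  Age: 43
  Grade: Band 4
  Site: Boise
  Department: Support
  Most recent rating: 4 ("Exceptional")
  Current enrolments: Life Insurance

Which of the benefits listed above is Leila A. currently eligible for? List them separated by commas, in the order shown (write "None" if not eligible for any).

Life Insurance

Service from 15 Jun 2022 to 12 Nov 2022: 150 days.
Dental Plan — status part-time ✓ (not excluded); service 150 days ≥ 3 months (≈90 days) ✓; site Boise ✗ (not Newark or Raleigh) → not eligible.
Retirement Savings Plan — status part-time ✗ (requires full-time, seasonal, or temporary) → not eligible.
Life Insurance — status part-time ✓ (not excluded); service 150 days ≥ 2 months (≈60 days) ✓; rating 4 ≥ 2 ✓; age 43 ≥ 18 ✓; grade Band 4 ≥ Band 2 ✓ → eligible.
Sabbatical Program — service 150 days < 18 months (≈540 days) ✗ → not eligible.
Floating Holidays — status part-time ✓ (not excluded); service 150 days < 3 years (≈1095 days) ✗ → not eligible.
Dependent Care FSA — status part-time ✓; service 150 days ≥ 30 days ✓; 28 hrs/wk < 32 ✗ → not eligible.
Paid Sabbatical — status part-time ✓; service 150 days ≥ 45 days ✓; rating 4 ≥ 2 ✓; site Boise ✗ (not Leeds) → not eligible.
Health Insurance — service 150 days < 180 days ✗ → not eligible.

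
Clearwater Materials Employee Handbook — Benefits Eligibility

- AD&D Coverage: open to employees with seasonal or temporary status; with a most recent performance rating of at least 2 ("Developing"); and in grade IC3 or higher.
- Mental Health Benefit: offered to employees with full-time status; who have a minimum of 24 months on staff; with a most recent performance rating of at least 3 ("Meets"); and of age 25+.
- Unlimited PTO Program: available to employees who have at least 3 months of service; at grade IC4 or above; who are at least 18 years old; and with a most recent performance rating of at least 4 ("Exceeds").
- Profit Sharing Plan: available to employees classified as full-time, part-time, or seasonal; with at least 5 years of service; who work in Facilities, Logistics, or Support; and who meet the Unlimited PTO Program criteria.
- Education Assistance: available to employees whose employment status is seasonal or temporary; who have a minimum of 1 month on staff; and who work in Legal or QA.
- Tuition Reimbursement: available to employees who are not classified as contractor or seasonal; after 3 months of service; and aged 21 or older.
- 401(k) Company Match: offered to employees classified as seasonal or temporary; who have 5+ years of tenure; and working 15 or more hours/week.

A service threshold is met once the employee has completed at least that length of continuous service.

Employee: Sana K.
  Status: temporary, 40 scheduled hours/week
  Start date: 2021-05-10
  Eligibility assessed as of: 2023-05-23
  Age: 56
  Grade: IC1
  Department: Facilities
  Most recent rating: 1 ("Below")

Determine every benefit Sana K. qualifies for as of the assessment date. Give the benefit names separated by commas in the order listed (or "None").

Tuition Reimbursement

Service from 2021-05-10 to 2023-05-23: 743 days.
AD&D Coverage — status temporary ✓; rating 1 < 2 ✗ → not eligible.
Mental Health Benefit — status temporary ✗ (requires full-time) → not eligible.
Unlimited PTO Program — service 743 days ≥ 3 months (≈90 days) ✓; grade IC1 < IC4 ✗ → not eligible.
Profit Sharing Plan — status temporary ✗ (requires full-time, part-time, or seasonal) → not eligible.
Education Assistance — status temporary ✓; service 743 days ≥ 1 month (≈30 days) ✓; dept Facilities ✗ → not eligible.
Tuition Reimbursement — status temporary ✓ (not excluded); service 743 days ≥ 3 months (≈90 days) ✓; age 56 ≥ 21 ✓ → eligible.
401(k) Company Match — status temporary ✓; service 743 days < 5 years (≈1825 days) ✗ → not eligible.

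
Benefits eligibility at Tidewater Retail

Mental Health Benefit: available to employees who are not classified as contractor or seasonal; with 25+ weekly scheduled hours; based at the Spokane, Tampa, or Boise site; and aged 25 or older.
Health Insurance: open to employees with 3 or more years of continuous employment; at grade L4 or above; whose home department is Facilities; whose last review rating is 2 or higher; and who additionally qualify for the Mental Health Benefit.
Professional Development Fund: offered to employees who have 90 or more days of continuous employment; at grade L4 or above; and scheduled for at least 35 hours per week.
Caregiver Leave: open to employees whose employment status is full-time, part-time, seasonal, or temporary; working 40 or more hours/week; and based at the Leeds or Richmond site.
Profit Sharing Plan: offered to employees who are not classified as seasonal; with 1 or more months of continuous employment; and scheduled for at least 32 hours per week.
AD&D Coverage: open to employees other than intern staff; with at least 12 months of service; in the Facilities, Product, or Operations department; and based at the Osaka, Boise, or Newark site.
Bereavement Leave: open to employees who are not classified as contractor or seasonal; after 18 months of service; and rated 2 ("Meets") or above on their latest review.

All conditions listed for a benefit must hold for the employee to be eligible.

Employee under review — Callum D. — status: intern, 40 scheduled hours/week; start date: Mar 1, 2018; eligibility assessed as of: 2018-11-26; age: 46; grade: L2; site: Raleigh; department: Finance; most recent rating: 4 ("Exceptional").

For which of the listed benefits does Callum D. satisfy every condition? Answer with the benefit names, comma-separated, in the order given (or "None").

Service from Mar 1, 2018 to 2018-11-26: 270 days.
Mental Health Benefit — status intern ✓ (not excluded); 40 hrs/wk ≥ 25 ✓; site Raleigh ✗ (not Spokane, Tampa, or Boise) → not eligible.
Health Insurance — service 270 days < 3 years (≈1095 days) ✗ → not eligible.
Professional Development Fund — service 270 days ≥ 90 days ✓; grade L2 < L4 ✗ → not eligible.
Caregiver Leave — status intern ✗ (requires full-time, part-time, seasonal, or temporary) → not eligible.
Profit Sharing Plan — status intern ✓ (not excluded); service 270 days ≥ 1 month (≈30 days) ✓; 40 hrs/wk ≥ 32 ✓ → eligible.
AD&D Coverage — status intern ✗ (excluded) → not eligible.
Bereavement Leave — status intern ✓ (not excluded); service 270 days < 18 months (≈540 days) ✗ → not eligible.

Profit Sharing Plan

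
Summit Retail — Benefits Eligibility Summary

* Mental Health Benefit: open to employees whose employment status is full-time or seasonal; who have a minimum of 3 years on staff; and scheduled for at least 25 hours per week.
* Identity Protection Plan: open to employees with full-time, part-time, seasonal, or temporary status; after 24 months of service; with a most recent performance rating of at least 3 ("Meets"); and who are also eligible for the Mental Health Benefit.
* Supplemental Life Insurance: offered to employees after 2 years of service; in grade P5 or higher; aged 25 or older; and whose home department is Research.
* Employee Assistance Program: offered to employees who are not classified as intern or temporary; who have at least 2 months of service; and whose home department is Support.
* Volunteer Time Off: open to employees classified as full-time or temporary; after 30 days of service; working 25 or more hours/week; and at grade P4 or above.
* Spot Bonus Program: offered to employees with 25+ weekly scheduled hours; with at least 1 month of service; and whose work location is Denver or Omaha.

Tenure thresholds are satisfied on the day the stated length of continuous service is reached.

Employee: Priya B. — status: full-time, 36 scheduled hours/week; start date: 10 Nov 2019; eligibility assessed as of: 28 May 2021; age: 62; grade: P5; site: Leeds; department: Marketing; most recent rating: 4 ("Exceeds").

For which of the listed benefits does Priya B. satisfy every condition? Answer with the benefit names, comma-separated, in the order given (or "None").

Volunteer Time Off

Service from 10 Nov 2019 to 28 May 2021: 565 days.
Mental Health Benefit — status full-time ✓; service 565 days < 3 years (≈1095 days) ✗ → not eligible.
Identity Protection Plan — status full-time ✓; service 565 days < 24 months (≈720 days) ✗ → not eligible.
Supplemental Life Insurance — service 565 days < 2 years (≈730 days) ✗ → not eligible.
Employee Assistance Program — status full-time ✓ (not excluded); service 565 days ≥ 2 months (≈60 days) ✓; dept Marketing ✗ → not eligible.
Volunteer Time Off — status full-time ✓; service 565 days ≥ 30 days ✓; 36 hrs/wk ≥ 25 ✓; grade P5 ≥ P4 ✓ → eligible.
Spot Bonus Program — 36 hrs/wk ≥ 25 ✓; service 565 days ≥ 1 month (≈30 days) ✓; site Leeds ✗ (not Denver or Omaha) → not eligible.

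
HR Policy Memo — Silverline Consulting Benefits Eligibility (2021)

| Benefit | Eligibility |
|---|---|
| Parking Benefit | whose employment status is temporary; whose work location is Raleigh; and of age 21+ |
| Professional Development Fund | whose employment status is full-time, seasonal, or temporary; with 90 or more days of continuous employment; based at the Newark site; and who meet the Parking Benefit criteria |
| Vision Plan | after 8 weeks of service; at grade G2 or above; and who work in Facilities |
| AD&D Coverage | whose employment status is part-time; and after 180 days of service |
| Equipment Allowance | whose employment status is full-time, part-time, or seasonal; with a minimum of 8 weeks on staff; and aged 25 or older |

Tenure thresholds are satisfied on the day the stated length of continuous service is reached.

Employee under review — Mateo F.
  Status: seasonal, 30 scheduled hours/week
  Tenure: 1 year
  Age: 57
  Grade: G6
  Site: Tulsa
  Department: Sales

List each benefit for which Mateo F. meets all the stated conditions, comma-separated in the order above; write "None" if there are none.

Parking Benefit — status seasonal ✗ (requires temporary) → not eligible.
Professional Development Fund — status seasonal ✓; service 1 year ≥ 90 days ✓; site Tulsa ✗ (not Newark) → not eligible.
Vision Plan — service 1 year ≥ 8 weeks (≈56 days) ✓; grade G6 ≥ G2 ✓; dept Sales ✗ → not eligible.
AD&D Coverage — status seasonal ✗ (requires part-time) → not eligible.
Equipment Allowance — status seasonal ✓; service 1 year ≥ 8 weeks (≈56 days) ✓; age 57 ≥ 25 ✓ → eligible.

Equipment Allowance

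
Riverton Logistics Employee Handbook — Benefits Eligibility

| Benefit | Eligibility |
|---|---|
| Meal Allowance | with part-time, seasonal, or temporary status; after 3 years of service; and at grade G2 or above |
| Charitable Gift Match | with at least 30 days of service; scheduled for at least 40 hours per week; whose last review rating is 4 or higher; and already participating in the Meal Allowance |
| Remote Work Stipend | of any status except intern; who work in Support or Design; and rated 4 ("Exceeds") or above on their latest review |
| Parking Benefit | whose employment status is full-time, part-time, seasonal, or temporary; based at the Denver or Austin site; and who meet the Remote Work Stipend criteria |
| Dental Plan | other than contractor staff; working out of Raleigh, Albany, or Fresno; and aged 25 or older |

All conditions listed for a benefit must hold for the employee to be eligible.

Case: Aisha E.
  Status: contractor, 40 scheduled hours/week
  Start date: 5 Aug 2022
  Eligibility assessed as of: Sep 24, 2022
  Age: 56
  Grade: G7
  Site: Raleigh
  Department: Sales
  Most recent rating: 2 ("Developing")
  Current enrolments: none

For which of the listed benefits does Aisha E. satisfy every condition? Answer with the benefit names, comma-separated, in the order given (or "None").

None

Service from 5 Aug 2022 to Sep 24, 2022: 50 days.
Meal Allowance — status contractor ✗ (requires part-time, seasonal, or temporary) → not eligible.
Charitable Gift Match — service 50 days ≥ 30 days ✓; 40 hrs/wk ≥ 40 ✓; rating 2 < 4 ✗ → not eligible.
Remote Work Stipend — status contractor ✓ (not excluded); dept Sales ✗ → not eligible.
Parking Benefit — status contractor ✗ (requires full-time, part-time, seasonal, or temporary) → not eligible.
Dental Plan — status contractor ✗ (excluded) → not eligible.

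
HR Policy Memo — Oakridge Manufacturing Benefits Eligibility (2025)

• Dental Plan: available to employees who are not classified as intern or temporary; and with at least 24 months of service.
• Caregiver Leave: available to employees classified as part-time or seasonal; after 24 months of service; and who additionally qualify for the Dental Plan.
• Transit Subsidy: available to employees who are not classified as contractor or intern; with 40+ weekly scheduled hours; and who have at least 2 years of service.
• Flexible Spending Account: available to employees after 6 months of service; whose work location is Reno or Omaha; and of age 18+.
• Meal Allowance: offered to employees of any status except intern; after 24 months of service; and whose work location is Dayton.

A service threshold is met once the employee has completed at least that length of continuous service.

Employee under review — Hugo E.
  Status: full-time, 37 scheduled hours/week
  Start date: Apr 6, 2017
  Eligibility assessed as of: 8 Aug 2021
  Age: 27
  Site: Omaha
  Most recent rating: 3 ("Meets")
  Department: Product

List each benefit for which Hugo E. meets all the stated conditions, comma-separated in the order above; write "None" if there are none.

Dental Plan, Flexible Spending Account

Service from Apr 6, 2017 to 8 Aug 2021: 1585 days.
Dental Plan — status full-time ✓ (not excluded); service 1585 days ≥ 24 months (≈720 days) ✓ → eligible.
Caregiver Leave — status full-time ✗ (requires part-time or seasonal) → not eligible.
Transit Subsidy — status full-time ✓ (not excluded); 37 hrs/wk < 40 ✗ → not eligible.
Flexible Spending Account — service 1585 days ≥ 6 months (≈180 days) ✓; site Omaha ✓; age 27 ≥ 18 ✓ → eligible.
Meal Allowance — status full-time ✓ (not excluded); service 1585 days ≥ 24 months (≈720 days) ✓; site Omaha ✗ (not Dayton) → not eligible.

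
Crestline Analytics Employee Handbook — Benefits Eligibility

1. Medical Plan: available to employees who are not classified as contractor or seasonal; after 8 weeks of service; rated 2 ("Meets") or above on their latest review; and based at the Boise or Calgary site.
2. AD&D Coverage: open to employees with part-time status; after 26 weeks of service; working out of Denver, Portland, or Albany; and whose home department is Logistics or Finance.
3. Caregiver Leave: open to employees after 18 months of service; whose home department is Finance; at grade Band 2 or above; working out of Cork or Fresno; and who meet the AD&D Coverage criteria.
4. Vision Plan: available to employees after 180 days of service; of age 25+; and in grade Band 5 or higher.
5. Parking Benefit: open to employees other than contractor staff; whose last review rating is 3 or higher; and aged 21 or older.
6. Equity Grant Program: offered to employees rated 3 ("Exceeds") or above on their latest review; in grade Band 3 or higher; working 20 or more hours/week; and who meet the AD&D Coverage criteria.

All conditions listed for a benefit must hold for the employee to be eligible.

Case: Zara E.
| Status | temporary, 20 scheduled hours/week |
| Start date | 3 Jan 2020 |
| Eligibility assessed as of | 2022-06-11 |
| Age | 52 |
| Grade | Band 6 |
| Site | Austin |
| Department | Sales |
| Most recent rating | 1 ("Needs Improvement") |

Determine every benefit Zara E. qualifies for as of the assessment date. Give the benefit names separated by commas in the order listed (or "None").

Service from 3 Jan 2020 to 2022-06-11: 890 days.
Medical Plan — status temporary ✓ (not excluded); service 890 days ≥ 8 weeks (≈56 days) ✓; rating 1 < 2 ✗ → not eligible.
AD&D Coverage — status temporary ✗ (requires part-time) → not eligible.
Caregiver Leave — service 890 days ≥ 18 months (≈540 days) ✓; dept Sales ✗ → not eligible.
Vision Plan — service 890 days ≥ 180 days ✓; age 52 ≥ 25 ✓; grade Band 6 ≥ Band 5 ✓ → eligible.
Parking Benefit — status temporary ✓ (not excluded); rating 1 < 3 ✗ → not eligible.
Equity Grant Program — rating 1 < 3 ✗ → not eligible.

Vision Plan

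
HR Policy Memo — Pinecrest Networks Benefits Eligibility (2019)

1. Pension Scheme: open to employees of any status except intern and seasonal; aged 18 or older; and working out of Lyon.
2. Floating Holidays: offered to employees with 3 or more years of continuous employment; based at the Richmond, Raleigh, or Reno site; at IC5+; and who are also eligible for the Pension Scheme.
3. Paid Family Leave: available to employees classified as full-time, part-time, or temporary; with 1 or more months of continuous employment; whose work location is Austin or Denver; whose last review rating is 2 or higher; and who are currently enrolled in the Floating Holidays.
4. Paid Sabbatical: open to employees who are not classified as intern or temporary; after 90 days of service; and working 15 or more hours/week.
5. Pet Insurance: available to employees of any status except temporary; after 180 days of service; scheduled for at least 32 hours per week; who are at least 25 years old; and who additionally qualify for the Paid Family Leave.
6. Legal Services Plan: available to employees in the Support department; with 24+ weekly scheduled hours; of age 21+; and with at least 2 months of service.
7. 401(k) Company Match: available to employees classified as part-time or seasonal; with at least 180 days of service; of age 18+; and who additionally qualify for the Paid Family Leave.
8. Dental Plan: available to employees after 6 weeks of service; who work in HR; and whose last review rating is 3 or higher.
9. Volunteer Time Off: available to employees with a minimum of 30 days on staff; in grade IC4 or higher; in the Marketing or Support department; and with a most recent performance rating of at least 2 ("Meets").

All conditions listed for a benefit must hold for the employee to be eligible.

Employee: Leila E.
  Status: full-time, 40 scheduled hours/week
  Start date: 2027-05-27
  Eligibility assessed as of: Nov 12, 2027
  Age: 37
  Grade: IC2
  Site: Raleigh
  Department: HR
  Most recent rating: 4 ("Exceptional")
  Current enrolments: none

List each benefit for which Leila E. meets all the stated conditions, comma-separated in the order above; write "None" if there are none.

Service from 2027-05-27 to Nov 12, 2027: 169 days.
Pension Scheme — status full-time ✓ (not excluded); age 37 ≥ 18 ✓; site Raleigh ✗ (not Lyon) → not eligible.
Floating Holidays — service 169 days < 3 years (≈1095 days) ✗ → not eligible.
Paid Family Leave — status full-time ✓; service 169 days ≥ 1 month (≈30 days) ✓; site Raleigh ✗ (not Austin or Denver) → not eligible.
Paid Sabbatical — status full-time ✓ (not excluded); service 169 days ≥ 90 days ✓; 40 hrs/wk ≥ 15 ✓ → eligible.
Pet Insurance — status full-time ✓ (not excluded); service 169 days < 180 days ✗ → not eligible.
Legal Services Plan — dept HR ✗ → not eligible.
401(k) Company Match — status full-time ✗ (requires part-time or seasonal) → not eligible.
Dental Plan — service 169 days ≥ 6 weeks (≈42 days) ✓; dept HR ✓; rating 4 ≥ 3 ✓ → eligible.
Volunteer Time Off — service 169 days ≥ 30 days ✓; grade IC2 < IC4 ✗ → not eligible.

Paid Sabbatical, Dental Plan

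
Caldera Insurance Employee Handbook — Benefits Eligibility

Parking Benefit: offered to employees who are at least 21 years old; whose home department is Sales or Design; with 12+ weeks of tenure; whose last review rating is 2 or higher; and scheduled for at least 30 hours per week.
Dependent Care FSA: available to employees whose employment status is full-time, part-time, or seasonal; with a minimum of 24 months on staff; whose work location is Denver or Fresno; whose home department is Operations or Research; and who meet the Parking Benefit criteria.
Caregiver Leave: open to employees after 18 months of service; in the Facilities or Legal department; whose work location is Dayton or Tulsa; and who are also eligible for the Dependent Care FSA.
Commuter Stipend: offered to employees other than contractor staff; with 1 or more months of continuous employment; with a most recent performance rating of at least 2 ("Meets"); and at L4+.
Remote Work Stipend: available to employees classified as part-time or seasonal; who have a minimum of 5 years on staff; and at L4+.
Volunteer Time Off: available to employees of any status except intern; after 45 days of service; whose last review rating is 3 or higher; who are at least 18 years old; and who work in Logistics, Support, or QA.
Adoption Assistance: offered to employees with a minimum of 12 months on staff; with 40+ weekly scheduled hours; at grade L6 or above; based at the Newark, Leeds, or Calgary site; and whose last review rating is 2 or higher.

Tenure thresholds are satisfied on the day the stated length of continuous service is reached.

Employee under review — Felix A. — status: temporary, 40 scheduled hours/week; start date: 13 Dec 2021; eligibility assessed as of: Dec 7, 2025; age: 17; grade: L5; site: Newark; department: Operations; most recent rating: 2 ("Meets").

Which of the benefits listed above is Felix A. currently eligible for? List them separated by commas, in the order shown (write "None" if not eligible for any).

Commuter Stipend

Service from 13 Dec 2021 to Dec 7, 2025: 1455 days.
Parking Benefit — age 17 < 21 ✗ → not eligible.
Dependent Care FSA — status temporary ✗ (requires full-time, part-time, or seasonal) → not eligible.
Caregiver Leave — service 1455 days ≥ 18 months (≈540 days) ✓; dept Operations ✗ → not eligible.
Commuter Stipend — status temporary ✓ (not excluded); service 1455 days ≥ 1 month (≈30 days) ✓; rating 2 ≥ 2 ✓; grade L5 ≥ L4 ✓ → eligible.
Remote Work Stipend — status temporary ✗ (requires part-time or seasonal) → not eligible.
Volunteer Time Off — status temporary ✓ (not excluded); service 1455 days ≥ 45 days ✓; rating 2 < 3 ✗ → not eligible.
Adoption Assistance — service 1455 days ≥ 12 months (≈360 days) ✓; 40 hrs/wk ≥ 40 ✓; grade L5 < L6 ✗ → not eligible.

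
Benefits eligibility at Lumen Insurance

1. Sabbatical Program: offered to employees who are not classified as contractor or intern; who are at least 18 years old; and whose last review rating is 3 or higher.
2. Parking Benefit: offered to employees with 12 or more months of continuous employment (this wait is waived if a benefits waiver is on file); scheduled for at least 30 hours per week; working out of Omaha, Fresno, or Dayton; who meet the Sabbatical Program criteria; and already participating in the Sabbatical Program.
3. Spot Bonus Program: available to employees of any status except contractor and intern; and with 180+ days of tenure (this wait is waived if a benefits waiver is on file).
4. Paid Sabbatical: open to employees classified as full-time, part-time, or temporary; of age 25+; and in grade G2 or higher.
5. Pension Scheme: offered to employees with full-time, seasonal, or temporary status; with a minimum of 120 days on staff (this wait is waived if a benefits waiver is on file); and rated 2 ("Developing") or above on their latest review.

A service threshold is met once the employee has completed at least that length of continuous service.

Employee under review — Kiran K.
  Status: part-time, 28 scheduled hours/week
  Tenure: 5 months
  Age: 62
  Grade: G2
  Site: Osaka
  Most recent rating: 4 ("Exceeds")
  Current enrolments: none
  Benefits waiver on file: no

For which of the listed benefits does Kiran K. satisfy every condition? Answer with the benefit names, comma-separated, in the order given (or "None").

Sabbatical Program — status part-time ✓ (not excluded); age 62 ≥ 18 ✓; rating 4 ≥ 3 ✓ → eligible.
Parking Benefit — no waiver, service 5 months < 12 months ✗ → not eligible.
Spot Bonus Program — status part-time ✓ (not excluded); no waiver, service 5 months < 180 days ✗ → not eligible.
Paid Sabbatical — status part-time ✓; age 62 ≥ 25 ✓; grade G2 ≥ G2 ✓ → eligible.
Pension Scheme — status part-time ✗ (requires full-time, seasonal, or temporary) → not eligible.

Sabbatical Program, Paid Sabbatical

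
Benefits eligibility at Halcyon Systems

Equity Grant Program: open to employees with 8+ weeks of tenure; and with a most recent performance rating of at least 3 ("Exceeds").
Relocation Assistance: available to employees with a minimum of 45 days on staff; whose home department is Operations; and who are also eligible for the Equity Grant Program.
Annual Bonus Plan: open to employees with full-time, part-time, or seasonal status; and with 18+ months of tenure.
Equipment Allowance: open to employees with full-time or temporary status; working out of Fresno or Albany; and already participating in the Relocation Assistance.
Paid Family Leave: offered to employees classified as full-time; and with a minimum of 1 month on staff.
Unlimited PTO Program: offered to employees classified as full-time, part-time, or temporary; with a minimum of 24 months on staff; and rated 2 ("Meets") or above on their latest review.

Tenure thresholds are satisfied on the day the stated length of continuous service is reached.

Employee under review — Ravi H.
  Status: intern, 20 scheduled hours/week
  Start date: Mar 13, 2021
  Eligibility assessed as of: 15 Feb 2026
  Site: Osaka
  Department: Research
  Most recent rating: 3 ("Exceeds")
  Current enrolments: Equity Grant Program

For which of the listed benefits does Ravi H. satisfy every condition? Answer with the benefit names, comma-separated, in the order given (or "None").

Equity Grant Program

Service from Mar 13, 2021 to 15 Feb 2026: 1800 days.
Equity Grant Program — service 1800 days ≥ 8 weeks (≈56 days) ✓; rating 3 ≥ 3 ✓ → eligible.
Relocation Assistance — service 1800 days ≥ 45 days ✓; dept Research ✗ → not eligible.
Annual Bonus Plan — status intern ✗ (requires full-time, part-time, or seasonal) → not eligible.
Equipment Allowance — status intern ✗ (requires full-time or temporary) → not eligible.
Paid Family Leave — status intern ✗ (requires full-time) → not eligible.
Unlimited PTO Program — status intern ✗ (requires full-time, part-time, or temporary) → not eligible.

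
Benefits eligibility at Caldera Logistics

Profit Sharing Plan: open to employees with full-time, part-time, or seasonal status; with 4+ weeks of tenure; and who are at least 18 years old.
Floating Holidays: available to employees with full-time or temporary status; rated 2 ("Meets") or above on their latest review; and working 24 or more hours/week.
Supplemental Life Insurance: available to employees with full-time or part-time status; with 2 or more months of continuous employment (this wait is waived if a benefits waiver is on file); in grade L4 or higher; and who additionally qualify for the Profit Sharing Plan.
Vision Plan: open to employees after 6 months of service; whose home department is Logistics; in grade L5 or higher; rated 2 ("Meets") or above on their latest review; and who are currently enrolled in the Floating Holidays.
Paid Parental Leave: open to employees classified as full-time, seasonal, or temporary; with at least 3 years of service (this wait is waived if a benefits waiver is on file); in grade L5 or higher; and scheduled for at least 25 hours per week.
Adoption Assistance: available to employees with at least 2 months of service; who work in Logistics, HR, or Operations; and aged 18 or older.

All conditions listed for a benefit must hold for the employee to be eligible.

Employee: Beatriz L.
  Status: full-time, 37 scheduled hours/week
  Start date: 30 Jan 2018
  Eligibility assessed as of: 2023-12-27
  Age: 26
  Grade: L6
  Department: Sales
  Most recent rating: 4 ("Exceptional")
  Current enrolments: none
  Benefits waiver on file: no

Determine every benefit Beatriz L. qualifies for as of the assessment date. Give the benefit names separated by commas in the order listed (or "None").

Profit Sharing Plan, Floating Holidays, Supplemental Life Insurance, Paid Parental Leave

Service from 30 Jan 2018 to 2023-12-27: 2157 days.
Profit Sharing Plan — status full-time ✓; service 2157 days ≥ 4 weeks (≈28 days) ✓; age 26 ≥ 18 ✓ → eligible.
Floating Holidays — status full-time ✓; rating 4 ≥ 2 ✓; 37 hrs/wk ≥ 24 ✓ → eligible.
Supplemental Life Insurance — status full-time ✓; no waiver, service 2157 days ≥ 2 months (≈60 days) ✓; grade L6 ≥ L4 ✓; eligible for Profit Sharing Plan ✓ → eligible.
Vision Plan — service 2157 days ≥ 6 months (≈180 days) ✓; dept Sales ✗ → not eligible.
Paid Parental Leave — status full-time ✓; no waiver, service 2157 days ≥ 3 years (≈1095 days) ✓; grade L6 ≥ L5 ✓; 37 hrs/wk ≥ 25 ✓ → eligible.
Adoption Assistance — service 2157 days ≥ 2 months (≈60 days) ✓; dept Sales ✗ → not eligible.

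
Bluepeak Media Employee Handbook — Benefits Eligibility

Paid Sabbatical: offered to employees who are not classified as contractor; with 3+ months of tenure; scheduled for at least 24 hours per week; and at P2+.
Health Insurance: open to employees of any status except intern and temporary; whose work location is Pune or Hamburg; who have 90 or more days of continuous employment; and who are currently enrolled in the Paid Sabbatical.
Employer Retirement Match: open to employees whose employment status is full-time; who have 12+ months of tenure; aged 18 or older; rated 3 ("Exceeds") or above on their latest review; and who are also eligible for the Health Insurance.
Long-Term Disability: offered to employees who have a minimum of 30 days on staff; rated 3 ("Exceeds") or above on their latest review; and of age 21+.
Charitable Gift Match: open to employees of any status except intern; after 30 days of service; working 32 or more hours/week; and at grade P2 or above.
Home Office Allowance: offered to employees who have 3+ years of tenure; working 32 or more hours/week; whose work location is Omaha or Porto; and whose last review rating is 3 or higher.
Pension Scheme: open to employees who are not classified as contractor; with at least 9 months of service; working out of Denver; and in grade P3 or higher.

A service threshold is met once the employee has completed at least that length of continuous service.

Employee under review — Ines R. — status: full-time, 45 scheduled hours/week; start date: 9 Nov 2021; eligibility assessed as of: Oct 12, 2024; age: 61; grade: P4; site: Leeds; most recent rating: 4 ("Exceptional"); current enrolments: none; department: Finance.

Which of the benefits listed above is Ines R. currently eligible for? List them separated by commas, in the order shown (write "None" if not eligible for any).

Service from 9 Nov 2021 to Oct 12, 2024: 1068 days.
Paid Sabbatical — status full-time ✓ (not excluded); service 1068 days ≥ 3 months (≈90 days) ✓; 45 hrs/wk ≥ 24 ✓; grade P4 ≥ P2 ✓ → eligible.
Health Insurance — status full-time ✓ (not excluded); site Leeds ✗ (not Pune or Hamburg) → not eligible.
Employer Retirement Match — status full-time ✓; service 1068 days ≥ 12 months (≈360 days) ✓; age 61 ≥ 18 ✓; rating 4 ≥ 3 ✓; not eligible for Health Insurance ✗ → not eligible.
Long-Term Disability — service 1068 days ≥ 30 days ✓; rating 4 ≥ 3 ✓; age 61 ≥ 21 ✓ → eligible.
Charitable Gift Match — status full-time ✓ (not excluded); service 1068 days ≥ 30 days ✓; 45 hrs/wk ≥ 32 ✓; grade P4 ≥ P2 ✓ → eligible.
Home Office Allowance — service 1068 days < 3 years (≈1095 days) ✗ → not eligible.
Pension Scheme — status full-time ✓ (not excluded); service 1068 days ≥ 9 months (≈270 days) ✓; site Leeds ✗ (not Denver) → not eligible.

Paid Sabbatical, Long-Term Disability, Charitable Gift Match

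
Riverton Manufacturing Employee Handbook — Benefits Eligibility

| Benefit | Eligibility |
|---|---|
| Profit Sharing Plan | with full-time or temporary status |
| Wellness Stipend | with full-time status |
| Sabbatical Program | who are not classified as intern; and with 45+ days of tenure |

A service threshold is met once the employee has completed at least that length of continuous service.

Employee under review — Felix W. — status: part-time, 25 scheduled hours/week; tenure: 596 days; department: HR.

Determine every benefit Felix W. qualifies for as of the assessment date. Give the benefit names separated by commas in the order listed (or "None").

Sabbatical Program

Profit Sharing Plan — status part-time ✗ (requires full-time or temporary) → not eligible.
Wellness Stipend — status part-time ✗ (requires full-time) → not eligible.
Sabbatical Program — status part-time ✓ (not excluded); service 596 days ≥ 45 days ✓ → eligible.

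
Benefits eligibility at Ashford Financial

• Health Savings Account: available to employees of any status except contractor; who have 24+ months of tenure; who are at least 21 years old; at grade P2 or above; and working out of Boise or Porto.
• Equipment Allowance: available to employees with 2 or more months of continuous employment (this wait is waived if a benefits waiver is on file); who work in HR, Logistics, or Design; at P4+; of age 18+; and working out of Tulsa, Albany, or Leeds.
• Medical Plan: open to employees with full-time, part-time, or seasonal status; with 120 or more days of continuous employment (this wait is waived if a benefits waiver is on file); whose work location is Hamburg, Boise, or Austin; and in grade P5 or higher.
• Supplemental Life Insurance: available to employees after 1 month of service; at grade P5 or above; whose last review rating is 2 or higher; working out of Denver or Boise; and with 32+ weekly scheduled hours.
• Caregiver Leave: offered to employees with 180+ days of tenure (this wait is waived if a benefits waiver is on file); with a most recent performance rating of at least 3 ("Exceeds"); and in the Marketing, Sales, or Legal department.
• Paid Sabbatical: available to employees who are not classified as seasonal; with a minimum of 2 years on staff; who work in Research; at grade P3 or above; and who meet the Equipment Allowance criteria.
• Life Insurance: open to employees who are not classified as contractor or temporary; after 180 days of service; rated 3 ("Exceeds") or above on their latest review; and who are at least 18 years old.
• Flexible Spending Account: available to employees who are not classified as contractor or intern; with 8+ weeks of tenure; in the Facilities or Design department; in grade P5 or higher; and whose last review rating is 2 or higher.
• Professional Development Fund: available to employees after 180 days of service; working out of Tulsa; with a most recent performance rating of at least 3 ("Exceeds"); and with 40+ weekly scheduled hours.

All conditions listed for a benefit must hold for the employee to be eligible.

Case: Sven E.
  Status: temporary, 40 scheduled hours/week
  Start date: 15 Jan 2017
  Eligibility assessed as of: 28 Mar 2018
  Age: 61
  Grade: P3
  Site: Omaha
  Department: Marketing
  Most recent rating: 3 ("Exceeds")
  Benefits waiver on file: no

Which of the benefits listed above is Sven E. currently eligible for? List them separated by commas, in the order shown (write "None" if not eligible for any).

Service from 15 Jan 2017 to 28 Mar 2018: 437 days.
Health Savings Account — status temporary ✓ (not excluded); service 437 days < 24 months (≈720 days) ✗ → not eligible.
Equipment Allowance — no waiver, service 437 days ≥ 2 months (≈60 days) ✓; dept Marketing ✗ → not eligible.
Medical Plan — status temporary ✗ (requires full-time, part-time, or seasonal) → not eligible.
Supplemental Life Insurance — service 437 days ≥ 1 month (≈30 days) ✓; grade P3 < P5 ✗ → not eligible.
Caregiver Leave — no waiver, service 437 days ≥ 180 days ✓; rating 3 ≥ 3 ✓; dept Marketing ✓ → eligible.
Paid Sabbatical — status temporary ✓ (not excluded); service 437 days < 2 years (≈730 days) ✗ → not eligible.
Life Insurance — status temporary ✗ (excluded) → not eligible.
Flexible Spending Account — status temporary ✓ (not excluded); service 437 days ≥ 8 weeks (≈56 days) ✓; dept Marketing ✗ → not eligible.
Professional Development Fund — service 437 days ≥ 180 days ✓; site Omaha ✗ (not Tulsa) → not eligible.

Caregiver Leave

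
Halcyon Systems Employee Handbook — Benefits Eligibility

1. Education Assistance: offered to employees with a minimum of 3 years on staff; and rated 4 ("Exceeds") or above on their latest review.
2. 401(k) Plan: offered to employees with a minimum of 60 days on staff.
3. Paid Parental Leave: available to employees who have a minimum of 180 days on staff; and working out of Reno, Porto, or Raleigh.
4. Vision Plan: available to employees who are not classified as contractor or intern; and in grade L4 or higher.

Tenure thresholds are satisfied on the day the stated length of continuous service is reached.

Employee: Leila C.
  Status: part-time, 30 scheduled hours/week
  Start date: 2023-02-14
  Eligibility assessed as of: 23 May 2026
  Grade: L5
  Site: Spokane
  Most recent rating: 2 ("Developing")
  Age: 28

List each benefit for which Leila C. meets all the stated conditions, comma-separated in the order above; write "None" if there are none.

Service from 2023-02-14 to 23 May 2026: 1194 days.
Education Assistance — service 1194 days ≥ 3 years (≈1095 days) ✓; rating 2 < 4 ✗ → not eligible.
401(k) Plan — service 1194 days ≥ 60 days ✓ → eligible.
Paid Parental Leave — service 1194 days ≥ 180 days ✓; site Spokane ✗ (not Reno, Porto, or Raleigh) → not eligible.
Vision Plan — status part-time ✓ (not excluded); grade L5 ≥ L4 ✓ → eligible.

401(k) Plan, Vision Plan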